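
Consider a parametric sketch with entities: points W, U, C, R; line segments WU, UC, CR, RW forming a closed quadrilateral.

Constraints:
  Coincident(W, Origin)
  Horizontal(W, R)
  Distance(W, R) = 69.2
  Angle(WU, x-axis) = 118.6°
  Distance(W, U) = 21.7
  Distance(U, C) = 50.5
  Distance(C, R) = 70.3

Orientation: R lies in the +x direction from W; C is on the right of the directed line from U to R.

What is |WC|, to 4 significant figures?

29.45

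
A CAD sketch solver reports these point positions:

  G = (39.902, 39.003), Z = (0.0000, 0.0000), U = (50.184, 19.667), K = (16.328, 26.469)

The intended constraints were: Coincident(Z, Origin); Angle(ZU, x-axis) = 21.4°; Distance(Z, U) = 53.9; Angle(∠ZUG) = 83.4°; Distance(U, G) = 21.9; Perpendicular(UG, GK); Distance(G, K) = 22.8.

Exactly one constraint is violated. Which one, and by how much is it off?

Distance(G, K) = 22.8 — off by 3.90.

Z = (0.00, 0.00) ✓; ZU at 21.40° ✓; |ZU| = 53.90 ✓; ∠ZUG = 83.40° ✓; |UG| = 21.90 ✓; ∠(UG, GK) = 90.00° ✓; |GK| = 26.70 ✗.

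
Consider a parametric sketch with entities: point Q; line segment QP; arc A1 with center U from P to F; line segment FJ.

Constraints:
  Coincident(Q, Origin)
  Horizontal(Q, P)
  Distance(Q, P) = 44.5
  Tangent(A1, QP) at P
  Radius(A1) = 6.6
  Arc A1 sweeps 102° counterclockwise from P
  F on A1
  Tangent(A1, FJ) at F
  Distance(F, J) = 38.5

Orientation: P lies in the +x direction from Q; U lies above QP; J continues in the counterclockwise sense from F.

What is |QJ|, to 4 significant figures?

62.67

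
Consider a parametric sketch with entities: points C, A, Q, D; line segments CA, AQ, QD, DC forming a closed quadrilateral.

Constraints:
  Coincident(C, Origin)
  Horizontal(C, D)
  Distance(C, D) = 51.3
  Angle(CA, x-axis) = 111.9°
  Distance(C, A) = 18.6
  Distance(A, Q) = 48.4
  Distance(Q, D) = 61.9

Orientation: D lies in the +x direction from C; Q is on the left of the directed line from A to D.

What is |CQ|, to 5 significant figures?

59.819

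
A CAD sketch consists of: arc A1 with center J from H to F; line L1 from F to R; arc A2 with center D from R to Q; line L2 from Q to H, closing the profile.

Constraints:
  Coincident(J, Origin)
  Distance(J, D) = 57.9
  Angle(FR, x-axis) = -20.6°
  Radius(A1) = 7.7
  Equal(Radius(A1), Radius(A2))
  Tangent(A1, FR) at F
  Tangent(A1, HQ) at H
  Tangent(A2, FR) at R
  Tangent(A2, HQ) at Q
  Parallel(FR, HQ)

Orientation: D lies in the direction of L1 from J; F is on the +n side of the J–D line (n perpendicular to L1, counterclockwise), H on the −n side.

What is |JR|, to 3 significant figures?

58.4

The slot axis is L1's direction at -20.6°, so u = (cos -20.6°, sin -20.6°) = (0.936, -0.352) and n = (−sin -20.6°, cos -20.6°) = (0.352, 0.936). J is at the origin and D lies 57.9 along u from J, so D = 57.9·u = (54.2, -20.4). Tangency of A1 to both parallel lines with radius 7.7 puts F and H at J ± 7.7·n: F = (2.71, 7.21), H = (-2.71, -7.21). Equal radii place R and Q the same way about D: R = D + 7.7·n = (56.9, -13.2), Q = D − 7.7·n = (51.5, -27.6). Then |JR| = |R − J| = 58.4.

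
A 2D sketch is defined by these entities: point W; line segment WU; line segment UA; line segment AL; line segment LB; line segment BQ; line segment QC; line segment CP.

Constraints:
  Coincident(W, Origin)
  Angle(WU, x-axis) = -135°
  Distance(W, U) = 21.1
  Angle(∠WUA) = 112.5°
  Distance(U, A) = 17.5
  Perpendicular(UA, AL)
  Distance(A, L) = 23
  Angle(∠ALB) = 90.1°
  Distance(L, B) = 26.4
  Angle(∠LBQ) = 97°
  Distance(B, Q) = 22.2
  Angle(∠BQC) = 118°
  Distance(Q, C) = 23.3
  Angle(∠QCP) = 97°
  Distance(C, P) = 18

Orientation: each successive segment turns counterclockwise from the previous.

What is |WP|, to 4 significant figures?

33.21

W is at the origin; WU runs at -135.0° with length 21.1, so U = (-14.92, -14.92). ∠WUA = 112.5° gives UA at -67.50° from the x-axis; with |UA| = 17.5, A = (-8.223, -31.09). UA is perpendicular to AL, so AL runs at 22.50°; with |AL| = 23.0, L = (13.03, -22.29). ∠ALB = 90.1° gives LB at 112.4° from the x-axis; with |LB| = 26.4, B = (2.966, 2.122). ∠LBQ = 97.0° gives BQ at -164.6° from the x-axis; with |BQ| = 22.2, Q = (-18.44, -3.773). ∠BQC = 118.0° gives QC at -102.6° from the x-axis; with |QC| = 23.3, C = (-23.52, -26.51). ∠QCP = 97.0° gives CP at -19.60° from the x-axis; with |CP| = 18.0, P = (-6.563, -32.55). Then |WP| = |P − W| = 33.21.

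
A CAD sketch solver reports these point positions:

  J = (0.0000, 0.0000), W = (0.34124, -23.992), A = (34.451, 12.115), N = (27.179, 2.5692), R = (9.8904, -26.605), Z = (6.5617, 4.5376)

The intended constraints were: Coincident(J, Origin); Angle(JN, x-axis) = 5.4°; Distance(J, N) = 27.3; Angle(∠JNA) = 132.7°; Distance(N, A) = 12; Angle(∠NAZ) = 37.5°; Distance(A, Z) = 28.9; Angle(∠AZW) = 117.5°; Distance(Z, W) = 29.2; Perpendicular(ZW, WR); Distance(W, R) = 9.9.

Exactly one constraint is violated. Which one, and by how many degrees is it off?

Perpendicular(ZW, WR) — off by 3.00°.

J = (0.00, 0.00) ✓; JN at 5.400° ✓; |JN| = 27.30 ✓; ∠JNA = 132.7° ✓; |NA| = 12.00 ✓; ∠NAZ = 37.50° ✓; |AZ| = 28.90 ✓; ∠AZW = 117.5° ✓; |ZW| = 29.20 ✓; ∠(ZW, WR) = 87.00° ✗; |WR| = 9.900 ✓.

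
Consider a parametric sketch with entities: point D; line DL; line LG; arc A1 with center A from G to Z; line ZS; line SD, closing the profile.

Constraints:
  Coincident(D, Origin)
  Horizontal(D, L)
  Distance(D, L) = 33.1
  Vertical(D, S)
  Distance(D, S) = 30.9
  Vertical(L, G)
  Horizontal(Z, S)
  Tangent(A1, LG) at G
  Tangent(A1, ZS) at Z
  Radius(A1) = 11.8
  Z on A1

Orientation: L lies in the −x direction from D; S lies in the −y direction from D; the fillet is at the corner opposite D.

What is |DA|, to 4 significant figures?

28.61

D is at the origin; DL is horizontal with |DL| = 33.1 and L on the −x side, so L = (-33.10, 0.000). D and S share the same x with |DS| = 30.9 and S on the −y side, so S = (0.000, -30.90). The virtual corner opposite D is at (-33.10, -30.90). Since A1 is tangent to LG there, AG ⟂ LG and tangency of A1 to ZS means the radius AZ is perpendicular to ZS, with radius 11.8, so the center A sits 11.8 in from both sides at A = (-21.30, -19.10). Then |DA| = |A − D| = 28.61.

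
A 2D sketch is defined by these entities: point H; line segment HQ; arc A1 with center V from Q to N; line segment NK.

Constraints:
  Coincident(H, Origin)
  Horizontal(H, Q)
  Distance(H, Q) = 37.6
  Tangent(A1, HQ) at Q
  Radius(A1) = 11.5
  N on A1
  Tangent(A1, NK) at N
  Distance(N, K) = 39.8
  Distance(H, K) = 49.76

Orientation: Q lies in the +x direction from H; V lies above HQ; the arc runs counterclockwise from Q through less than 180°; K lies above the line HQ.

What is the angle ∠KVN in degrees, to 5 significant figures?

73.884°

H is at the origin; HQ is horizontal with |HQ| = 37.6 and Q on the +x side, so Q = (37.600, 0.0000). Since A1 is tangent to HQ there, VQ ⟂ HQ, so V = Q + (0, 11.5) = (37.600, 11.500). Since VN ⟂ NK (tangency), |VK| = √(11.5² + 39.8²) = 41.428 regardless of where N sits on A1. So K lies on both circle(H, 49.76) and circle(V, 41.428); the above-HQ intersection is K = (16.280, 47.021). N is the foot of the tangent from K: N = (45.430, 19.923).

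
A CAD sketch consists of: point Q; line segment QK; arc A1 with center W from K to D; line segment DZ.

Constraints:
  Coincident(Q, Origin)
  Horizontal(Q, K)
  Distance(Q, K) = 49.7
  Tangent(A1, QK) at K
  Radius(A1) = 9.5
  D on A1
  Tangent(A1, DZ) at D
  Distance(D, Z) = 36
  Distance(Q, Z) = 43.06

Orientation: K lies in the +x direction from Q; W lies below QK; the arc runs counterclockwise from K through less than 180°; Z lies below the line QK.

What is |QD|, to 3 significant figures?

41.7

Checks: |QK| = 49.70 ✓; |WD| = 9.500 ✓; ∠(WD, DZ) = 90.00° ✓; |DZ| = 36.00 ✓; |QZ| = 43.06 ✓.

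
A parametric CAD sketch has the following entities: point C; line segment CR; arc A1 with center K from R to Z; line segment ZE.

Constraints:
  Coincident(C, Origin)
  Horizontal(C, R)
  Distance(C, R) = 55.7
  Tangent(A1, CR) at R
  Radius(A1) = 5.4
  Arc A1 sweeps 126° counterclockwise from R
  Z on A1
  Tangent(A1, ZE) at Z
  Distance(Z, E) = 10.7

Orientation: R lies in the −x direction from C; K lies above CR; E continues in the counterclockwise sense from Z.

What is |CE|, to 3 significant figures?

60.1

C is at the origin; CR is horizontal with |CR| = 55.7 and R on the −x side, so R = (-55.7, 0.00). The tangent condition forces KR to be normal to CR, so K = R + (0, 5.4) = (-55.7, 5.40). On A1, R sits at bearing -90° from K; a 126° counterclockwise sweep puts Z at bearing 36°, so Z = K + 5.4·(cos 36°, sin 36°) = (-51.3, 8.57). A1 meets ZE tangentially, so KZ is at right angles to ZE, so ZE runs along (−sin 36°, cos 36°); with |ZE| = 10.7, E = (-57.6, 17.2). Then |CE| = |E − C| = 60.1.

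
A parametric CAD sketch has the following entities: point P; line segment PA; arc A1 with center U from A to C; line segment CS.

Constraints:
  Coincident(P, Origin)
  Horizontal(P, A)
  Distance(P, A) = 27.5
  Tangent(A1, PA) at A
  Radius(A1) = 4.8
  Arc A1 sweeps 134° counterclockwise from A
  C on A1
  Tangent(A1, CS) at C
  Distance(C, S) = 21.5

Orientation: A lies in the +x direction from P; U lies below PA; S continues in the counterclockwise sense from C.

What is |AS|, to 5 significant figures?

26.245

P is at the origin; P and A share the same y with |PA| = 27.5 and A on the +x side, so A = (27.500, 0.0000). Since A1 is tangent to PA there, UA ⟂ PA, so U = A + (0, -4.8) = (27.500, -4.8000). On A1, A sits at bearing 90° from U; a 134° counterclockwise sweep puts C at bearing 224°, so C = U + 4.8·(cos 224°, sin 224°) = (24.047, -8.1344). Since A1 is tangent to CS there, UC ⟂ CS, so CS runs along (−sin 224°, cos 224°); with |CS| = 21.5, S = (38.982, -23.600). Then |AS| = |S − A| = 26.245.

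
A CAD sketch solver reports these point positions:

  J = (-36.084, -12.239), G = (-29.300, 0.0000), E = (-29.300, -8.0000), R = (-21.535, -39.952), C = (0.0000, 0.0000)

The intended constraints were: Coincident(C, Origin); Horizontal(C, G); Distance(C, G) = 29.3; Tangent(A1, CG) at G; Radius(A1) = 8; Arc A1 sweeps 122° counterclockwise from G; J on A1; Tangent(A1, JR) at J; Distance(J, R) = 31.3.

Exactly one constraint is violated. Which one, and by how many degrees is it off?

Tangent(A1, JR) at J — off by 4.30°.

C = (0.00, 0.00) ✓; C.y = 0.00, G.y = 0.00 ✓; |CG| = 29.30 ✓; ∠(EG, GC) = 90.00° ✓; |EG| = 8.000 ✓; bearing(E→J) − bearing(E→G) = 122.0° ✓; |EJ| = 7.999 ✓; ∠(EJ, JR) = 94.30° ✗; |JR| = 31.30 ✓.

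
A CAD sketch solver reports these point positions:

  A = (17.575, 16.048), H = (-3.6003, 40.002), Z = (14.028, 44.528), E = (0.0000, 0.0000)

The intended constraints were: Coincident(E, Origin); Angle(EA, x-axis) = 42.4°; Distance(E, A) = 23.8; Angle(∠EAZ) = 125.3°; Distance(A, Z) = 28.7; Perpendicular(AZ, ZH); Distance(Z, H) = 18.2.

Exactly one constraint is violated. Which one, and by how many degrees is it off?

Perpendicular(AZ, ZH) — off by 7.30°.

E = (0.00, 0.00) ✓; EA at 42.40° ✓; |EA| = 23.80 ✓; ∠EAZ = 125.3° ✓; |AZ| = 28.70 ✓; ∠(AZ, ZH) = 97.30° ✗; |ZH| = 18.20 ✓.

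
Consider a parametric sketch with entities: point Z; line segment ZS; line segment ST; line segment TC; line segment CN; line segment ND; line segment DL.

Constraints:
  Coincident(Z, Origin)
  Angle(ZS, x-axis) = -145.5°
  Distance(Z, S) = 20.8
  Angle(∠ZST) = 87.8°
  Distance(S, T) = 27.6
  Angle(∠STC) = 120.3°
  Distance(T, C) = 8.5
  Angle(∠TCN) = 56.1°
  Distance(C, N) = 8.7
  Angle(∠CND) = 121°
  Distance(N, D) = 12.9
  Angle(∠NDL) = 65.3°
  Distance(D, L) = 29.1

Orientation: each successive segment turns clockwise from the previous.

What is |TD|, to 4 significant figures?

11.33

Z is at the origin; ZS runs at -145.5° with length 20.8, so S = (-17.14, -11.78). ∠ZST = 87.8° gives ST at 122.3° from the x-axis; with |ST| = 27.6, T = (-31.89, 11.55). ∠STC = 120.3° gives TC at 62.60° from the x-axis; with |TC| = 8.5, C = (-27.98, 19.09). ∠TCN = 56.1° gives CN at -61.30° from the x-axis; with |CN| = 8.7, N = (-23.80, 11.46). ∠CND = 121.0° gives ND at -120.3° from the x-axis; with |ND| = 12.9, D = (-30.31, 0.3254). Then |TD| = |D − T| = 11.33.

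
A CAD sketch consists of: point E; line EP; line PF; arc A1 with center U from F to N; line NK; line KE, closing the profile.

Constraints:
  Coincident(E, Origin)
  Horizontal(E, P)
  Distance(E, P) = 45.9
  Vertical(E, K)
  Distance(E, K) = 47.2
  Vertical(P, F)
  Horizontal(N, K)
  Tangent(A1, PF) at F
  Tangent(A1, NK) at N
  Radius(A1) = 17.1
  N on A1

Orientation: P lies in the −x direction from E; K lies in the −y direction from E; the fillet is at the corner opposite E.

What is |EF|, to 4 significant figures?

54.89

The virtual corner opposite E is at (-45.90, -47.20). The tangent condition forces UF to be normal to PF and tangency of A1 to NK means the radius UN is perpendicular to NK, with radius 17.1, so the center U sits 17.1 in from both sides at U = (-28.80, -30.10). That places the tangent points at F = (-45.90, -30.10) on PF and N = (-28.80, -47.20) on NK. Then |EF| = |F − E| = 54.89.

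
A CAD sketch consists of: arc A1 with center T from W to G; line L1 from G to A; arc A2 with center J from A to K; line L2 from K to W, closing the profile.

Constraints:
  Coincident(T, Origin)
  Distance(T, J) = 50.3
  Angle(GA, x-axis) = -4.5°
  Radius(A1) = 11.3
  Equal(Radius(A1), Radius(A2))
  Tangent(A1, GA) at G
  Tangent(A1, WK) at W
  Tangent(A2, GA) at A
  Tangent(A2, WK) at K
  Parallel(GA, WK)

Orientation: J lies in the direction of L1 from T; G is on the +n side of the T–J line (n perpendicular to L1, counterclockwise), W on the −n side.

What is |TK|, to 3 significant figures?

51.6

The slot axis is L1's direction at -4.5°, so u = (cos -4.5°, sin -4.5°) = (0.997, -0.0785) and n = (−sin -4.5°, cos -4.5°) = (0.0785, 0.997). T is at the origin and J lies 50.3 along u from T, so J = 50.3·u = (50.1, -3.95). Tangency of A1 to both parallel lines with radius 11.3 puts G and W at T ± 11.3·n: G = (0.887, 11.3), W = (-0.887, -11.3). Equal radii place A and K the same way about J: A = J + 11.3·n = (51.0, 7.32), K = J − 11.3·n = (49.3, -15.2). Then |TK| = |K − T| = 51.6.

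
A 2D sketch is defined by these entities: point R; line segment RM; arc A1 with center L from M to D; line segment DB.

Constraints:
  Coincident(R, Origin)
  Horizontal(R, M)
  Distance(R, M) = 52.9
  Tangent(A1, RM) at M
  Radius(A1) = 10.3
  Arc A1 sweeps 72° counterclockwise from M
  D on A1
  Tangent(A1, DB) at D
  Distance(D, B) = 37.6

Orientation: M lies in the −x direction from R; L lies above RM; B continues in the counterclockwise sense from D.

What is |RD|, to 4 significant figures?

43.69

R is at the origin; RM is horizontal with |RM| = 52.9 and M on the −x side, so M = (-52.90, 0.000). A1 meets RM tangentially, so LM is at right angles to RM, so L = M + (0, 10.3) = (-52.90, 10.30). On A1, M sits at bearing -90° from L; a 72° counterclockwise sweep puts D at bearing -18°, so D = L + 10.3·(cos -18°, sin -18°) = (-43.10, 7.117). Then |RD| = |D − R| = 43.69.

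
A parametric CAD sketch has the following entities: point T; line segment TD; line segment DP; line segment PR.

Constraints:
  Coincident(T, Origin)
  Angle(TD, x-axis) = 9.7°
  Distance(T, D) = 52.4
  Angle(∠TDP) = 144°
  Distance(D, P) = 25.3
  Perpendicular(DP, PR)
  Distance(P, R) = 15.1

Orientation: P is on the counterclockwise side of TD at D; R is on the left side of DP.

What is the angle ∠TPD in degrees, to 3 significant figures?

24.5°

T is at the origin; TD runs at 9.7° with length 52.4, so D = 52.4·(cos 9.7°, sin 9.7°) = (51.7, 8.83). ∠TDP = 144.0°, so DP runs at 9.7° + (180° − 144.0°) = 45.7° from the x-axis; with |DP| = 25.3, P = D + 25.3·(cos 45.7°, sin 45.7°) = (69.3, 26.9). Then cos ∠TPD = PT·PD / (|PT||PD|), giving 24.5°.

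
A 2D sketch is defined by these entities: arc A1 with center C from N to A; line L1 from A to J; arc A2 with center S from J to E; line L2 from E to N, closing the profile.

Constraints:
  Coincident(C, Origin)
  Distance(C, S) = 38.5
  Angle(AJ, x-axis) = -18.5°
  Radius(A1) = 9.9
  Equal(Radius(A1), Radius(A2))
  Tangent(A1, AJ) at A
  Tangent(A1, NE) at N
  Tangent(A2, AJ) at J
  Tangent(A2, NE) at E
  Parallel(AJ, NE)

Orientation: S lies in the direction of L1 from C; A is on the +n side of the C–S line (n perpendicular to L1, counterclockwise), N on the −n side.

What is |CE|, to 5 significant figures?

39.752

The slot axis is L1's direction at -18.5°, so u = (cos -18.5°, sin -18.5°) = (0.94832, -0.31730) and n = (−sin -18.5°, cos -18.5°) = (0.31730, 0.94832). C is at the origin and S lies 38.5 along u from C, so S = 38.5·u = (36.510, -12.216). Tangency of A1 to both parallel lines with radius 9.9 puts A and N at C ± 9.9·n: A = (3.1413, 9.3884), N = (-3.1413, -9.3884). Equal radii place J and E the same way about S: J = S + 9.9·n = (39.652, -2.8278), E = S − 9.9·n = (33.369, -21.605). Then |CE| = |E − C| = 39.752.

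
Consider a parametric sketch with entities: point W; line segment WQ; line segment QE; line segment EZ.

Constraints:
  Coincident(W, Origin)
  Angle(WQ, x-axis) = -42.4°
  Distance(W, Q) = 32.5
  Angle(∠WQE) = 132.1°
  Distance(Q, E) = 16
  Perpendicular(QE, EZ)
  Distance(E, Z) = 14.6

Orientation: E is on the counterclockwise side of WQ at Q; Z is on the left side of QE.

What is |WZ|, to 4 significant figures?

38.97

∠WQE = 132.1°, so QE runs at -42.4° + (180° − 132.1°) = 5.500° from the x-axis; with |QE| = 16.0, E = Q + 16.0·(cos 5.500°, sin 5.500°) = (39.93, -20.38). QE is perpendicular to EZ; with |EZ| = 14.6 on the left of QE, Z = E + 14.6·(-0.09585, 0.9954) = (38.53, -5.849). Then |WZ| = |Z − W| = 38.97.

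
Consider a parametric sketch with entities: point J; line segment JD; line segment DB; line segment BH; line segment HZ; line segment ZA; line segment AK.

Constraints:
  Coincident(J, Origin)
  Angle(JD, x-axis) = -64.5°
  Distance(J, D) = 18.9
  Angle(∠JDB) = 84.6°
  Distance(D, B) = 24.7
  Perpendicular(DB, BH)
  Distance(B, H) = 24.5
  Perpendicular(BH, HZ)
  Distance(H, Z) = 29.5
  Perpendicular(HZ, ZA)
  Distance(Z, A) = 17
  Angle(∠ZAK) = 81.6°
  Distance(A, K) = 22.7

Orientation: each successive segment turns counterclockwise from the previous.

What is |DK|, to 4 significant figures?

20.71

J is at the origin; JD runs at -64.5° with length 18.9, so D = (8.137, -17.06). ∠JDB = 84.6° gives DB at 30.90° from the x-axis; with |DB| = 24.7, B = (29.33, -4.374). DB is perpendicular to BH, so BH runs at 120.9°; with |BH| = 24.5, H = (16.75, 16.65). The perpendicularity gives HZ at right angles to BH, so HZ runs at -149.1°; with |HZ| = 29.5, Z = (-8.564, 1.499). HZ ⟂ ZA, so ZA runs at -59.10°; with |ZA| = 17.0, A = (0.1664, -13.09). ∠ZAK = 81.6° gives AK at 39.30° from the x-axis; with |AK| = 22.7, K = (17.73, 1.289). Then |DK| = |K − D| = 20.71.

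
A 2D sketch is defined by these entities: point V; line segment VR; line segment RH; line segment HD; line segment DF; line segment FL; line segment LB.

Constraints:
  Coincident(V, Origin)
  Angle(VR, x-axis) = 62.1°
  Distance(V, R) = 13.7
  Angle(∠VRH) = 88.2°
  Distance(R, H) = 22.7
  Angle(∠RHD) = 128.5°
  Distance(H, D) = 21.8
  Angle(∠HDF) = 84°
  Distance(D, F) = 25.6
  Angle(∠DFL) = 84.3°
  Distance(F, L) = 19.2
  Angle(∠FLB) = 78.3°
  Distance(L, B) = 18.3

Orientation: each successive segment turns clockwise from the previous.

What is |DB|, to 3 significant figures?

15.0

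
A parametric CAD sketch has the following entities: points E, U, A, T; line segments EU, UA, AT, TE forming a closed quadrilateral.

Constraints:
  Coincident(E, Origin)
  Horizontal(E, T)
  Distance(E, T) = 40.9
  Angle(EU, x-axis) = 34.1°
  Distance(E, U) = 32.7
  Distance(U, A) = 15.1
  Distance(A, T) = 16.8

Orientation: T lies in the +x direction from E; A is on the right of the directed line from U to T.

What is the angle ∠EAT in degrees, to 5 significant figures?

160.06°

Checks: EU at 34.10° ✓; |UA| = 15.10 ✓; |AT| = 16.80 ✓.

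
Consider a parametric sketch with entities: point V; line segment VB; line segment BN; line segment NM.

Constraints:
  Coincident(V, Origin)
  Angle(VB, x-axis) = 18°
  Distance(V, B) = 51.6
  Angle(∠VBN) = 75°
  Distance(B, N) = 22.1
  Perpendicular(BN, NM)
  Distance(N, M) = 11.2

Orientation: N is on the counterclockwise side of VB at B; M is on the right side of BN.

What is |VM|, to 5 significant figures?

61.665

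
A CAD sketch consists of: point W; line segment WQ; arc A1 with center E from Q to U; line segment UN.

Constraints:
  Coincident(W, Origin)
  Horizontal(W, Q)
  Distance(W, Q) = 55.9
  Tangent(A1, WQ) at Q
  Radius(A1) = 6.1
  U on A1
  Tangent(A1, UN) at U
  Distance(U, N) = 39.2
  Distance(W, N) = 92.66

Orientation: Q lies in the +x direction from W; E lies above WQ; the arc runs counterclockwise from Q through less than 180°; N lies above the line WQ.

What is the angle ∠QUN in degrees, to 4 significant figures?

157.3°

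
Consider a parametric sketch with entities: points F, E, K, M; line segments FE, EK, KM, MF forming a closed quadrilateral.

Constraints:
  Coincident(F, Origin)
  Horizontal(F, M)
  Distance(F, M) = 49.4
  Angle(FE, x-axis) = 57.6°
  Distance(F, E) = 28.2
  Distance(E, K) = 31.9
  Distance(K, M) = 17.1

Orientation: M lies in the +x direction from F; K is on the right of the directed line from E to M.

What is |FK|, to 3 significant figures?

32.7

F is at the origin; FM is horizontal with |FM| = 49.4 and M in +x, so M = (49.4, 0). FE runs at 57.6° with |FE| = 28.2, so E = (15.1, 23.8). K is determined by |EK| = 31.9 and |KM| = 17.1 together: it lies at the intersection of circle(E, 31.9) and circle(M, 17.1). With |EM| = 41.7, the foot of the radical line on EM is 29.6 from E and the perpendicular offset is √(31.9² − 29.6²) = 12.0. Taking the right-of-EM solution: K = (32.5, -2.90).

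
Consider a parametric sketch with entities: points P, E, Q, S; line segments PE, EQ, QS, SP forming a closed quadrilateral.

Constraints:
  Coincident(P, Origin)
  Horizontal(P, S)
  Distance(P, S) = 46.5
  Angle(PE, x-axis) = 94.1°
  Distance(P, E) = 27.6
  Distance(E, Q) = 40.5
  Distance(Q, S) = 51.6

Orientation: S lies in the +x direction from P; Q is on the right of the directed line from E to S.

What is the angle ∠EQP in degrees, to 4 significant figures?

12.84°

P is at the origin; P and S share the same y with |PS| = 46.5 and S in +x, so S = (46.5, 0). PE runs at 94.1° with |PE| = 27.6, so E = (-1.973, 27.53). Q is determined by |EQ| = 40.5 and |QS| = 51.6 together: it lies at the intersection of circle(E, 40.5) and circle(S, 51.6). With |ES| = 55.75, the foot of the radical line on ES is 18.70 from E and the perpendicular offset is √(40.5² − 18.70²) = 35.92. Taking the right-of-ES solution: Q = (-3.450, -12.94).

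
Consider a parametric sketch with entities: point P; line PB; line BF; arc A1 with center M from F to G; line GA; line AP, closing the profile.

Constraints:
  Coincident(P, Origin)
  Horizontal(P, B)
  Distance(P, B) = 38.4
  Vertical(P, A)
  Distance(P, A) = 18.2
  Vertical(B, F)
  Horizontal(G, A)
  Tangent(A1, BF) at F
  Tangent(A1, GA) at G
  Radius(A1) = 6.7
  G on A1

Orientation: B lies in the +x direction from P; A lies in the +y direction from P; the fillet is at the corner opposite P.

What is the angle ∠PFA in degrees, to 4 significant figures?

26.57°

P is at the origin; PB is horizontal with |PB| = 38.4 and B on the +x side, so B = (38.40, 0.000). P and A share the same x with |PA| = 18.2 and A on the +y side, so A = (0.000, 18.20). The virtual corner opposite P is at (38.40, 18.20). The tangent condition forces MF to be normal to BF and A1 meets GA tangentially, so MG is at right angles to GA, with radius 6.7, so the center M sits 6.7 in from both sides at M = (31.70, 11.50). That places the tangent points at F = (38.40, 11.50) on BF and G = (31.70, 18.20) on GA. Then cos ∠PFA = FP·FA / (|FP||FA|), giving 26.57°.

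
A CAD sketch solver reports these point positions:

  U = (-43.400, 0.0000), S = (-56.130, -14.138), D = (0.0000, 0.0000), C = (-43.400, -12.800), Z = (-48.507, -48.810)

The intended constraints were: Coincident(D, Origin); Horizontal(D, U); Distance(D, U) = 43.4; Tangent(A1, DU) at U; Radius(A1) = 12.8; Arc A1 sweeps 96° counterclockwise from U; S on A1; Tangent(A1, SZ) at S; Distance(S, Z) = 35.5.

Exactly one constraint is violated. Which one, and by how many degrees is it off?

Tangent(A1, SZ) at S — off by 6.40°.

D = (0.00, 0.00) ✓; D.y = 0.00, U.y = 0.00 ✓; |DU| = 43.40 ✓; ∠(CU, UD) = 90.00° ✓; |CU| = 12.80 ✓; bearing(C→S) − bearing(C→U) = 96.00° ✓; |CS| = 12.80 ✓; ∠(CS, SZ) = 83.60° ✗; |SZ| = 35.50 ✓.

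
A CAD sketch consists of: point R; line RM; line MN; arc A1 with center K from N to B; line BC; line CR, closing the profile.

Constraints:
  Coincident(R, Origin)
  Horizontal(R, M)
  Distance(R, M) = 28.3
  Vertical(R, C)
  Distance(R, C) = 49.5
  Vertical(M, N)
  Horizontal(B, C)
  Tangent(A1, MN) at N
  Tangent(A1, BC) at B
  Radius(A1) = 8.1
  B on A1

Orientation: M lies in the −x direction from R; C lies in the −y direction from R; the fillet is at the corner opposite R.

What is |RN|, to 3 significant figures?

50.1

The virtual corner opposite R is at (-28.3, -49.5). The tangent condition forces KN to be normal to MN and tangency of A1 to BC means the radius KB is perpendicular to BC, with radius 8.1, so the center K sits 8.1 in from both sides at K = (-20.2, -41.4). That places the tangent points at N = (-28.3, -41.4) on MN and B = (-20.2, -49.5) on BC. Then |RN| = |N − R| = 50.1.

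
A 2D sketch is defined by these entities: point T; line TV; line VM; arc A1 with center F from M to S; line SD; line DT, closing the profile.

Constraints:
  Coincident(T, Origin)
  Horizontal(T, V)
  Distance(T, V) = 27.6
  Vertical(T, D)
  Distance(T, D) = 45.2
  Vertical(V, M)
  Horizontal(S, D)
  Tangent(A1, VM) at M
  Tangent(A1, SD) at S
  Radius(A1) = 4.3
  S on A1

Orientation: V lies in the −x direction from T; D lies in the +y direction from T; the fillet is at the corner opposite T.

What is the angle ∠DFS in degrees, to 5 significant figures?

79.544°

T is at the origin; TV is horizontal with |TV| = 27.6 and V on the −x side, so V = (-27.600, 0.0000). TD is vertical with |TD| = 45.2 and D on the +y side, so D = (0.0000, 45.200). The virtual corner opposite T is at (-27.600, 45.200). Tangency of A1 to VM means the radius FM is perpendicular to VM and A1 meets SD tangentially, so FS is at right angles to SD, with radius 4.3, so the center F sits 4.3 in from both sides at F = (-23.300, 40.900). That places the tangent points at M = (-27.600, 40.900) on VM and S = (-23.300, 45.200) on SD. Then cos ∠DFS = FD·FS / (|FD||FS|), giving 79.544°.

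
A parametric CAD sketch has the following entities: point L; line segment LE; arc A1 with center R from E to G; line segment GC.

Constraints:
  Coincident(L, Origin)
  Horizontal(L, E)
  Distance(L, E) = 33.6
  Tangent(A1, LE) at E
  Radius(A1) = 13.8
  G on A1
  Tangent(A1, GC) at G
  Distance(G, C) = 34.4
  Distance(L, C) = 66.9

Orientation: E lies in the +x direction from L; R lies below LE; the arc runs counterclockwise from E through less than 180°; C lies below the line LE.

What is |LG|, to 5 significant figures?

32.550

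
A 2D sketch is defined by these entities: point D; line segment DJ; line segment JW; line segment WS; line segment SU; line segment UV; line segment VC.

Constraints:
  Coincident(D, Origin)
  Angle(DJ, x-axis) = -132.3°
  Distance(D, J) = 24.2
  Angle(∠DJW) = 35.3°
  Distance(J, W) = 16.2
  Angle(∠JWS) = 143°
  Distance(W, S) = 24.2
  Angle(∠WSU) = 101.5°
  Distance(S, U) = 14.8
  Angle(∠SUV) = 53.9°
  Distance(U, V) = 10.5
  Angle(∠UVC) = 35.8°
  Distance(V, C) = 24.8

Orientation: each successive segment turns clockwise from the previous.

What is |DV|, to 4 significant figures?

6.447

∠WSU = 101.5° gives SU at -32.50° from the x-axis; with |SU| = 14.8, U = (14.98, 7.636). ∠SUV = 53.9° gives UV at -158.6° from the x-axis; with |UV| = 10.5, V = (5.204, 3.805). Then |DV| = |V − D| = 6.447.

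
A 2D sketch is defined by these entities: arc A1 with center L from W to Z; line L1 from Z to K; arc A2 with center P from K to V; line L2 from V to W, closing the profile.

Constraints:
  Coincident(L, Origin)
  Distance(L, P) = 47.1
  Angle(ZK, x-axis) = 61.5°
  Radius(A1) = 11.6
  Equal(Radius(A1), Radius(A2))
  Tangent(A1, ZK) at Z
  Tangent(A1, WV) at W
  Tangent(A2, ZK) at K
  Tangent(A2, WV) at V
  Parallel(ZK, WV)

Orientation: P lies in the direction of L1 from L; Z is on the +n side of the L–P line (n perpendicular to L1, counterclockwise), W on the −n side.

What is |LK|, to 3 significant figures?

48.5

The slot axis is L1's direction at 61.5°, so u = (cos 61.5°, sin 61.5°) = (0.477, 0.879) and n = (−sin 61.5°, cos 61.5°) = (-0.879, 0.477). L is at the origin and P lies 47.1 along u from L, so P = 47.1·u = (22.5, 41.4). Tangency of A1 to both parallel lines with radius 11.6 puts Z and W at L ± 11.6·n: Z = (-10.2, 5.54), W = (10.2, -5.54). Equal radii place K and V the same way about P: K = P + 11.6·n = (12.3, 46.9), V = P − 11.6·n = (32.7, 35.9). Then |LK| = |K − L| = 48.5.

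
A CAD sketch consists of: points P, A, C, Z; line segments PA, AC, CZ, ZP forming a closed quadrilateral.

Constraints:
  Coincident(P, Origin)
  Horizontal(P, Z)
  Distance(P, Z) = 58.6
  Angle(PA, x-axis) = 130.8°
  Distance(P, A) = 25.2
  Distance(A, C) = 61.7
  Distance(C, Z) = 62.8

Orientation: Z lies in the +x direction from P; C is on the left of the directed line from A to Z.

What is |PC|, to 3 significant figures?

65.5

P is at the origin; PZ is horizontal with |PZ| = 58.6 and Z in +x, so Z = (58.6, 0). PA runs at 130.8° with |PA| = 25.2, so A = (-16.5, 19.1). C is determined by |AC| = 61.7 and |CZ| = 62.8 together: it lies at the intersection of circle(A, 61.7) and circle(Z, 62.8). With |AZ| = 77.5, the foot of the radical line on AZ is 37.8 from A and the perpendicular offset is √(61.7² − 37.8²) = 48.7. Taking the left-of-AZ solution: C = (32.2, 57.0).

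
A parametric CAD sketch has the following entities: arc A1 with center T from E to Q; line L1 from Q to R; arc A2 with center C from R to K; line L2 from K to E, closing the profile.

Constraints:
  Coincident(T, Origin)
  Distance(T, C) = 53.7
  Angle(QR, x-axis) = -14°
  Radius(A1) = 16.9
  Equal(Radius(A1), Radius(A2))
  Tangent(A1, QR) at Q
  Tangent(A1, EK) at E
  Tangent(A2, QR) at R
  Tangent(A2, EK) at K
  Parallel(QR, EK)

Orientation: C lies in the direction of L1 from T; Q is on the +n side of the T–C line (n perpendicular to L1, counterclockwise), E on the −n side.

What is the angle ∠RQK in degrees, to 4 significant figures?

32.19°

Tangency of A1 to both parallel lines with radius 16.9 puts Q and E at T ± 16.9·n: Q = (4.088, 16.40), E = (-4.088, -16.40). Equal radii place R and K the same way about C: R = C + 16.9·n = (56.19, 3.407), K = C − 16.9·n = (48.02, -29.39). Then cos ∠RQK = QR·QK / (|QR||QK|), giving 32.19°.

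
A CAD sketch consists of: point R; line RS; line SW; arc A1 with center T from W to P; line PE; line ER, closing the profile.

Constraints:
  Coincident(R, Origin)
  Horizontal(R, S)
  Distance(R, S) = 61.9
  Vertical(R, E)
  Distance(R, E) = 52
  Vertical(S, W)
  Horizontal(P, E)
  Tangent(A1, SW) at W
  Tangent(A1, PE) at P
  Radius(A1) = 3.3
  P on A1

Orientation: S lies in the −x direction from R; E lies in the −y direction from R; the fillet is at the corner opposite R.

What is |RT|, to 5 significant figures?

76.195

RE is vertical with |RE| = 52.0 and E on the −y side, so E = (0.0000, -52.000). The virtual corner opposite R is at (-61.900, -52.000). A1 meets SW tangentially, so TW is at right angles to SW and since A1 is tangent to PE there, TP ⟂ PE, with radius 3.3, so the center T sits 3.3 in from both sides at T = (-58.600, -48.700). Then |RT| = |T − R| = 76.195.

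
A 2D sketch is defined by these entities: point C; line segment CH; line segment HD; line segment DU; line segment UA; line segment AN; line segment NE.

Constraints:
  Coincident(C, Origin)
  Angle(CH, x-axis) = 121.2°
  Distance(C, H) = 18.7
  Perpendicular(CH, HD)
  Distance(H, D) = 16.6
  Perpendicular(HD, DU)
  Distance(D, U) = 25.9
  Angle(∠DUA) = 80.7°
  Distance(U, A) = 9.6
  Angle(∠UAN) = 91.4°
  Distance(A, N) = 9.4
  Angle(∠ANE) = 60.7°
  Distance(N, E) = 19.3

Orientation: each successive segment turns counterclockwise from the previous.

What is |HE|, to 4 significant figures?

35.77

C is at the origin; CH runs at 121.2° with length 18.7, so H = (-9.687, 16.00). The perpendicularity gives HD at right angles to CH, so HD runs at -148.8°; with |HD| = 16.6, D = (-23.89, 7.396). The perpendicularity gives DU at right angles to HD, so DU runs at -58.80°; with |DU| = 25.9, U = (-10.47, -14.76). ∠DUA = 80.7° gives UA at 40.50° from the x-axis; with |UA| = 9.6, A = (-3.169, -8.523). ∠UAN = 91.4° gives AN at 129.1° from the x-axis; with |AN| = 9.4, N = (-9.098, -1.228). ∠ANE = 60.7° gives NE at -111.6° from the x-axis; with |NE| = 19.3, E = (-16.20, -19.17). Then |HE| = |E − H| = 35.77.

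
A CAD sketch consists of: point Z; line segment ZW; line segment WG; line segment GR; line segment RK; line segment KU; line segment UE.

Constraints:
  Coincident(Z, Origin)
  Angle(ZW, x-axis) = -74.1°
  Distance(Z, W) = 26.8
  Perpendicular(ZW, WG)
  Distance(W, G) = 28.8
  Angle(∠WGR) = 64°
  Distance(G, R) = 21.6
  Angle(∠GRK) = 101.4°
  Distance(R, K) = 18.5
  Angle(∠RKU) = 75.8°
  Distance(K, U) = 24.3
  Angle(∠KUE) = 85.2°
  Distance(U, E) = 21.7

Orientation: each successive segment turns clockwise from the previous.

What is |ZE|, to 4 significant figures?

37.81

Z is at the origin; ZW runs at -74.1° with length 26.8, so W = (7.342, -25.77). ZW is perpendicular to WG, so WG runs at -164.1°; with |WG| = 28.8, G = (-20.36, -33.66). ∠WGR = 64.0° gives GR at 79.90° from the x-axis; with |GR| = 21.6, R = (-16.57, -12.40). ∠GRK = 101.4° gives RK at 1.300° from the x-axis; with |RK| = 18.5, K = (1.927, -11.98). ∠RKU = 75.8° gives KU at -102.9° from the x-axis; with |KU| = 24.3, U = (-3.498, -35.67). ∠KUE = 85.2° gives UE at 162.3° from the x-axis; with |UE| = 21.7, E = (-24.17, -29.07). Then |ZE| = |E − Z| = 37.81.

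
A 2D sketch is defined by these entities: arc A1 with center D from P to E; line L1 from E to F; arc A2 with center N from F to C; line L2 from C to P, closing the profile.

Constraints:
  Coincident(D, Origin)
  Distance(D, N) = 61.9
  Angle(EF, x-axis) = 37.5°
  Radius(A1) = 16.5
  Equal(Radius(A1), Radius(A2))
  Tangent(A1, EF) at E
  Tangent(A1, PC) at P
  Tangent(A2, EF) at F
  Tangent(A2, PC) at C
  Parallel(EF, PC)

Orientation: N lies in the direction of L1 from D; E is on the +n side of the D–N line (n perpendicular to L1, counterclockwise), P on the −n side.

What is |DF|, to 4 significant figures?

64.06

Tangency of A1 to both parallel lines with radius 16.5 puts E and P at D ± 16.5·n: E = (-10.04, 13.09), P = (10.04, -13.09). Equal radii place F and C the same way about N: F = N + 16.5·n = (39.06, 50.77), C = N − 16.5·n = (59.15, 24.59). Then |DF| = |F − D| = 64.06.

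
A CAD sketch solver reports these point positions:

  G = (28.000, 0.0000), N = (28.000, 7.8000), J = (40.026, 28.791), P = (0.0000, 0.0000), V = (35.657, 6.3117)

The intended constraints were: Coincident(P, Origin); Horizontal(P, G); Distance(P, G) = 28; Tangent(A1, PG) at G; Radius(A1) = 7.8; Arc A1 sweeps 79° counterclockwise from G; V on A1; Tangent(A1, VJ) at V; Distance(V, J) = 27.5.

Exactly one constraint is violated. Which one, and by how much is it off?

Distance(V, J) = 27.5 — off by 4.60.

P = (0.00, 0.00) ✓; P.y = 0.00, G.y = 0.00 ✓; |PG| = 28.00 ✓; ∠(NG, GP) = 90.00° ✓; |NG| = 7.800 ✓; bearing(N→V) − bearing(N→G) = 79.00° ✓; |NV| = 7.800 ✓; ∠(NV, VJ) = 90.00° ✓; |VJ| = 22.90 ✗.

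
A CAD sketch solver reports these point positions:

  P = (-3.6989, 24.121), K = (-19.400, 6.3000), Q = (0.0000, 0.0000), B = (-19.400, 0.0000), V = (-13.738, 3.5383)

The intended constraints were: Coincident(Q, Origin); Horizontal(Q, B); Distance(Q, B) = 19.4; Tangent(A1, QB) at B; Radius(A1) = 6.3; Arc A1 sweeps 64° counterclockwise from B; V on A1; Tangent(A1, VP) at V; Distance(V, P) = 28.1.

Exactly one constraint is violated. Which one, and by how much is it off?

Distance(V, P) = 28.1 — off by 5.20.

Q = (0.00, 0.00) ✓; Q.y = 0.00, B.y = 0.00 ✓; |QB| = 19.40 ✓; ∠(KB, BQ) = 90.00° ✓; |KB| = 6.300 ✓; bearing(K→V) − bearing(K→B) = 64.00° ✓; |KV| = 6.300 ✓; ∠(KV, VP) = 90.00° ✓; |VP| = 22.90 ✗.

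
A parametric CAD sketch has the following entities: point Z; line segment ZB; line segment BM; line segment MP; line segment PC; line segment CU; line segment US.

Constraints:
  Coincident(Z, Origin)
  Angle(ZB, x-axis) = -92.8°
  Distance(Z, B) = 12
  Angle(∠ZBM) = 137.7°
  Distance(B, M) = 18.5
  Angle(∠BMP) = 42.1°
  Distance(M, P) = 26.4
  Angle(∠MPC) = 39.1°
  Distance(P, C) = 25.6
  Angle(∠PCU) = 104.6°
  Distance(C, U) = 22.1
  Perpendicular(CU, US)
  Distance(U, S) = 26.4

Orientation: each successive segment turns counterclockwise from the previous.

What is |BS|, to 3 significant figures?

32.0

Z is at the origin; ZB runs at -92.8° with length 12.0, so B = (-0.586, -12.0). ∠ZBM = 137.7° gives BM at -50.5° from the x-axis; with |BM| = 18.5, M = (11.2, -26.3). ∠BMP = 42.1° gives MP at 87.4° from the x-axis; with |MP| = 26.4, P = (12.4, 0.112). ∠MPC = 39.1° gives PC at -132° from the x-axis; with |PC| = 25.6, C = (-4.65, -19.0). ∠PCU = 104.6° gives CU at -56.3° from the x-axis; with |CU| = 22.1, U = (7.61, -37.4). CU is perpendicular to US, so US runs at 33.7°; with |US| = 26.4, S = (29.6, -22.7). Then |BS| = |S − B| = 32.0.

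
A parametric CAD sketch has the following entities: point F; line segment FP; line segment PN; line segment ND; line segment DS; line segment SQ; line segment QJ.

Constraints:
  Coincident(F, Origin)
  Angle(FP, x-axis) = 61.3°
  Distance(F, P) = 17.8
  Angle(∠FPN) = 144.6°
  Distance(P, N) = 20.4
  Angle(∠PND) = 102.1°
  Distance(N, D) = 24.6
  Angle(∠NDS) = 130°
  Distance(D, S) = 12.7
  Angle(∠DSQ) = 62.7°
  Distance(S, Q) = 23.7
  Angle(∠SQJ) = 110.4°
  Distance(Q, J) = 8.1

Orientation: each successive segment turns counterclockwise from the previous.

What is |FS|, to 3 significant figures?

40.1

F is at the origin; FP runs at 61.3° with length 17.8, so P = (8.55, 15.6). ∠FPN = 144.6° gives PN at 96.7° from the x-axis; with |PN| = 20.4, N = (6.17, 35.9). ∠PND = 102.1° gives ND at 175° from the x-axis; with |ND| = 24.6, D = (-18.3, 38.2). ∠NDS = 130.0° gives DS at -135° from the x-axis; with |DS| = 12.7, S = (-27.4, 29.3). Then |FS| = |S − F| = 40.1.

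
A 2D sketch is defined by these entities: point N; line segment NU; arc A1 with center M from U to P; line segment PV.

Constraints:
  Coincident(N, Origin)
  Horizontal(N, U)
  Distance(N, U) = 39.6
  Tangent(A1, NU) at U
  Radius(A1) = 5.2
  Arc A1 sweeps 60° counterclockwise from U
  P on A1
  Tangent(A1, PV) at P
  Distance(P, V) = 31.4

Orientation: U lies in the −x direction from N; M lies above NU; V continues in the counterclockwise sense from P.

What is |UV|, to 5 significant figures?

35.997

N is at the origin; NU is horizontal with |NU| = 39.6 and U on the −x side, so U = (-39.600, 0.0000). Since A1 is tangent to NU there, MU ⟂ NU, so M = U + (0, 5.2) = (-39.600, 5.2000). On A1, U sits at bearing -90° from M; a 60° counterclockwise sweep puts P at bearing -30°, so P = M + 5.2·(cos -30°, sin -30°) = (-35.097, 2.6000). A1 meets PV tangentially, so MP is at right angles to PV, so PV runs along (−sin -30°, cos -30°); with |PV| = 31.4, V = (-19.397, 29.793). Then |UV| = |V − U| = 35.997.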